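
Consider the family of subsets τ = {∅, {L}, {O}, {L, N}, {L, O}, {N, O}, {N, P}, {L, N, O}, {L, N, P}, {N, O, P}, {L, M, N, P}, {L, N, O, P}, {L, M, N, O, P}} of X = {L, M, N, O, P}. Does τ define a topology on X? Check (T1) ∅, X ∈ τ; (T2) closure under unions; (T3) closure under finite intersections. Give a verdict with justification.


τ is NOT a topology on X.

Axiom (T1): ∅ ∈ τ? Yes; X ∈ τ? Yes.
Axiom (T2/T3): check pairwise unions and intersections of members of τ.
Counterexample for (T3): {L, N} ∩ {N, O} = {N} ∉ τ. Therefore τ is NOT a topology.


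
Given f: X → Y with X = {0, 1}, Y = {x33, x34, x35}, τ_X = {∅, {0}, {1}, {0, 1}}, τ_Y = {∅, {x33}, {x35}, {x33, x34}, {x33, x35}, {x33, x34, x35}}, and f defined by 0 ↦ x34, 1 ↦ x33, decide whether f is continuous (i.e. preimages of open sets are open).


f IS continuous.

Compute f^{-1}(U) for each U ∈ τ_Y:
  U = ∅: f^{-1}(U) = ∅ ∈ τ_X ✓.
  U = {x33}: f^{-1}(U) = {1} ∈ τ_X ✓.
  U = {x35}: f^{-1}(U) = ∅ ∈ τ_X ✓.
  U = {x33, x34}: f^{-1}(U) = {0, 1} ∈ τ_X ✓.
  U = {x33, x35}: f^{-1}(U) = {1} ∈ τ_X ✓.
  U = {x33, x34, x35}: f^{-1}(U) = {0, 1} ∈ τ_X ✓.
Every preimage lies in τ_X, so f IS continuous.


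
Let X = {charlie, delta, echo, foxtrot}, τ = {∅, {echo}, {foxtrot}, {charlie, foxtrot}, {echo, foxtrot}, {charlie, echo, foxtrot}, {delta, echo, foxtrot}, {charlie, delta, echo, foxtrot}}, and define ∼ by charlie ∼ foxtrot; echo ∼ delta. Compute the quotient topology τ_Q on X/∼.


X/∼ = {[charlie=foxtrot], [delta=echo]}; |τ_Q| = 3.

Equivalence classes: [charlie=foxtrot], [delta=echo].
Quotient map π: X → X/∼ sends charlie ↦ [charlie=foxtrot], delta ↦ [delta=echo], echo ↦ [delta=echo], foxtrot ↦ [charlie=foxtrot].
For each subset V ⊆ X/∼, compute π^{-1}(V) ⊆ X and check whether π^{-1}(V) ∈ τ. V is open in τ_Q iff π^{-1}(V) ∈ τ.
  V = {}: π^{-1}(V) = ∅ ∈ τ ✓.
  V = {[charlie=foxtrot]}: π^{-1}(V) = {charlie, foxtrot} ∈ τ ✓.
  V = {[delta=echo]}: π^{-1}(V) = {delta, echo} ∉ τ ✗.
  V = {[charlie=foxtrot], [delta=echo]}: π^{-1}(V) = {charlie, delta, echo, foxtrot} ∈ τ ✓.
Open sets in the quotient: τ_Q = {{}, {[charlie=foxtrot]}, {[charlie=foxtrot], [delta=echo]}} (3 elements).


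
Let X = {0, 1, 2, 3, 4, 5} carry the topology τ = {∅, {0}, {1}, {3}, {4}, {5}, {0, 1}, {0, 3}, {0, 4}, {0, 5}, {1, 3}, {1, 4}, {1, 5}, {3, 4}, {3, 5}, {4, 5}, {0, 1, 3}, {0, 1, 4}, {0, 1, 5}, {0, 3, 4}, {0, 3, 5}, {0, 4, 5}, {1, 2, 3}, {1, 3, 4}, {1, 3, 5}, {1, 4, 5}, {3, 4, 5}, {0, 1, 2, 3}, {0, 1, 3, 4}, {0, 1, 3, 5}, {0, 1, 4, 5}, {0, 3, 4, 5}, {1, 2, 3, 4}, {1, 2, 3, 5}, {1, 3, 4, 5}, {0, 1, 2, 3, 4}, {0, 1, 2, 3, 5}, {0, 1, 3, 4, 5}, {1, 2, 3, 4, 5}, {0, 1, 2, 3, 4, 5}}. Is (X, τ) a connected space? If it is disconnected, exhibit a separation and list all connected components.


(X, τ) is disconnected; components = [{0}, {4}, {5}, {1, 2, 3}].

Find clopen sets (U ∈ τ with X ∖ U ∈ τ):
  U = ∅, X ∖ U = {0, 1, 2, 3, 4, 5} — both open, so U is clopen.
  U = {0}, X ∖ U = {1, 2, 3, 4, 5} — both open, so U is clopen.
  U = {4}, X ∖ U = {0, 1, 2, 3, 5} — both open, so U is clopen.
  U = {5}, X ∖ U = {0, 1, 2, 3, 4} — both open, so U is clopen.
  U = {0, 4}, X ∖ U = {1, 2, 3, 5} — both open, so U is clopen.
  U = {0, 5}, X ∖ U = {1, 2, 3, 4} — both open, so U is clopen.
  U = {4, 5}, X ∖ U = {0, 1, 2, 3} — both open, so U is clopen.
  U = {0, 4, 5}, X ∖ U = {1, 2, 3} — both open, so U is clopen.
  U = {1, 2, 3}, X ∖ U = {0, 4, 5} — both open, so U is clopen.
  U = {0, 1, 2, 3}, X ∖ U = {4, 5} — both open, so U is clopen.
  U = {1, 2, 3, 4}, X ∖ U = {0, 5} — both open, so U is clopen.
  U = {1, 2, 3, 5}, X ∖ U = {0, 4} — both open, so U is clopen.
  U = {0, 1, 2, 3, 4}, X ∖ U = {5} — both open, so U is clopen.
  U = {0, 1, 2, 3, 5}, X ∖ U = {4} — both open, so U is clopen.
  U = {1, 2, 3, 4, 5}, X ∖ U = {0} — both open, so U is clopen.
  U = {0, 1, 2, 3, 4, 5}, X ∖ U = ∅ — both open, so U is clopen.
Nontrivial clopen(s) exist: e.g. {4, 5}. So (X, τ) is disconnected.
Compute connected components by grouping points that agree on all clopens:
  component: {0}
  component: {4}
  component: {5}
  component: {1, 2, 3}


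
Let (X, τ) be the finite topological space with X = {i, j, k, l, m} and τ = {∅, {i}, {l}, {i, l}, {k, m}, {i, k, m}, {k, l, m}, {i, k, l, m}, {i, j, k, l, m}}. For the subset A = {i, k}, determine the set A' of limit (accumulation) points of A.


A' = {j, m}

For each x ∈ X, list the open sets U ∈ τ with x ∈ U, then check whether U ∩ (A ∖ {x}) ≠ ∅ for every such U.
  x = i: open {i} ∋ x has {i} ∩ (A ∖ {i}) = ∅, so x is NOT a limit point.
  x = j: opens ∋ x are {i, j, k, l, m}; each meets A ∖ {j}, so x IS a limit point.
  x = k: open {k, m} ∋ x has {k, m} ∩ (A ∖ {k}) = ∅, so x is NOT a limit point.
  x = l: open {l} ∋ x has {l} ∩ (A ∖ {l}) = ∅, so x is NOT a limit point.
  x = m: opens ∋ x are {k, m}, {i, k, m}, {k, l, m}, {i, k, l, m}, {i, j, k, l, m}; each meets A ∖ {m}, so x IS a limit point.
Collecting: A' = {j, m}.


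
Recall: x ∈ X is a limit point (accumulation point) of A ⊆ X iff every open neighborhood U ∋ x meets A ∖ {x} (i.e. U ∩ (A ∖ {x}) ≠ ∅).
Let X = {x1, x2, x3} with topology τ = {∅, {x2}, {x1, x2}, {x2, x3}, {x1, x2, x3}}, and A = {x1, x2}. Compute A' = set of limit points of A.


A' = {x1, x3}

For each x ∈ X, list the open sets U ∈ τ with x ∈ U, then check whether U ∩ (A ∖ {x}) ≠ ∅ for every such U.
  x = x1: opens ∋ x are {x1, x2}, {x1, x2, x3}; each meets A ∖ {x1}, so x IS a limit point.
  x = x2: open {x2} ∋ x has {x2} ∩ (A ∖ {x2}) = ∅, so x is NOT a limit point.
  x = x3: opens ∋ x are {x2, x3}, {x1, x2, x3}; each meets A ∖ {x3}, so x IS a limit point.
Collecting: A' = {x1, x3}.


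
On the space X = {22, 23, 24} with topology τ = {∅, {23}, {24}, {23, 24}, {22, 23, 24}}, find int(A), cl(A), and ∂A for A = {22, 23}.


int(A) = {23}, cl(A) = {22, 23}, ∂A = {22}.

Closed sets in (X, τ) are complements of opens:
  closed(X, τ) = {∅, {22}, {22, 23}, {22, 24}, {22, 23, 24}}.
int(A) = ⋃ {U ∈ τ : U ⊆ A}. Opens contained in A: ∅, {23}.
Taking the union of these: int(A) = {23}.
cl(A) = ⋂ {C closed : A ⊆ C}. Closed sets containing A: {22, 23}, {22, 23, 24}.
Intersecting these: cl(A) = {22, 23}.
∂A = cl(A) ∖ int(A) = {22, 23} ∖ {23} = {22}.


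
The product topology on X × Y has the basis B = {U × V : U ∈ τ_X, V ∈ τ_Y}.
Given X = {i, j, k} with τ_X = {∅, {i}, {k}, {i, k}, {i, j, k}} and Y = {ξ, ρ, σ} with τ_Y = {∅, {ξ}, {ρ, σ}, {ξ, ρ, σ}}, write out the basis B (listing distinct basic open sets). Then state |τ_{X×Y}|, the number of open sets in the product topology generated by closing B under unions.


Basis B = {∅ × ∅, {i} × {ξ}, {k} × {ξ}, {i, k} × {ξ}, {i} × {ρ, σ}, {k} × {ρ, σ}, {i} × {ξ, ρ, σ}, {i, j, k} × {ξ}, {k} × {ξ, ρ, σ}, {i, k} × {ρ, σ}, {i, k} × {ξ, ρ, σ}, {i, j, k} × {ρ, σ}, {i, j, k} × {ξ, ρ, σ}}; |τ_{X×Y}| = 25.

Enumerate products U × V with U ∈ τ_X, V ∈ τ_Y (deduplicated):
  ∅ × ∅ = {} (∅)
  {i} × {ξ} = {(i,ξ)}
  {k} × {ξ} = {(k,ξ)}
  {i, k} × {ξ} = {(i,ξ), (k,ξ)}
  {i} × {ρ, σ} = {(i,ρ), (i,σ)}
  {k} × {ρ, σ} = {(k,ρ), (k,σ)}
  {i} × {ξ, ρ, σ} = {(i,ξ), (i,ρ), (i,σ)}
  {i, j, k} × {ξ} = {(i,ξ), (j,ξ), (k,ξ)}
  {k} × {ξ, ρ, σ} = {(k,ξ), (k,ρ), (k,σ)}
  {i, k} × {ρ, σ} = {(i,ρ), (i,σ), (k,ρ), (k,σ)}
  {i, k} × {ξ, ρ, σ} = {(i,ξ), (i,ρ), (i,σ), (k,ξ), (k,ρ), (k,σ)}
  {i, j, k} × {ρ, σ} = {(i,ρ), (i,σ), (j,ρ), (j,σ), (k,ρ), (k,σ)}
  {i, j, k} × {ξ, ρ, σ} = {(i,ξ), (i,ρ), (i,σ), (j,ξ), (j,ρ), (j,σ), (k,ξ), (k,ρ), (k,σ)}
These 13 distinct sets form the basis B.
Close under arbitrary unions to get τ_{X×Y}; counting gives |τ_{X×Y}| = 25.


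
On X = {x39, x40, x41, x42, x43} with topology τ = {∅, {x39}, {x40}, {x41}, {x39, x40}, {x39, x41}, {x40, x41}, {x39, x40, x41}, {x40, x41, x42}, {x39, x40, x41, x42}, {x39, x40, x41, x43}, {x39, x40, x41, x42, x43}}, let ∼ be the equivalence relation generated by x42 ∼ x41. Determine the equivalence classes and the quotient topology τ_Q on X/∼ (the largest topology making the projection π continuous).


X/∼ = {[x39], [x40], [x41=x42], [x43]}; |τ_Q| = 7.

Equivalence classes: [x39], [x40], [x41=x42], [x43].
Quotient map π: X → X/∼ sends x39 ↦ [x39], x40 ↦ [x40], x41 ↦ [x41=x42], x42 ↦ [x41=x42], x43 ↦ [x43].
For each subset V ⊆ X/∼, compute π^{-1}(V) ⊆ X and check whether π^{-1}(V) ∈ τ. V is open in τ_Q iff π^{-1}(V) ∈ τ.
  V = {}: π^{-1}(V) = ∅ ∈ τ ✓.
  V = {[x39]}: π^{-1}(V) = {x39} ∈ τ ✓.
  V = {[x40]}: π^{-1}(V) = {x40} ∈ τ ✓.
  V = {[x39], [x40]}: π^{-1}(V) = {x39, x40} ∈ τ ✓.
  V = {[x41=x42]}: π^{-1}(V) = {x41, x42} ∉ τ ✗.
  V = {[x39], [x41=x42]}: π^{-1}(V) = {x39, x41, x42} ∉ τ ✗.
  V = {[x40], [x41=x42]}: π^{-1}(V) = {x40, x41, x42} ∈ τ ✓.
  V = {[x39], [x40], [x41=x42]}: π^{-1}(V) = {x39, x40, x41, x42} ∈ τ ✓.
  V = {[x43]}: π^{-1}(V) = {x43} ∉ τ ✗.
  V = {[x39], [x43]}: π^{-1}(V) = {x39, x43} ∉ τ ✗.
  V = {[x40], [x43]}: π^{-1}(V) = {x40, x43} ∉ τ ✗.
  V = {[x39], [x40], [x43]}: π^{-1}(V) = {x39, x40, x43} ∉ τ ✗.
  V = {[x41=x42], [x43]}: π^{-1}(V) = {x41, x42, x43} ∉ τ ✗.
  V = {[x39], [x41=x42], [x43]}: π^{-1}(V) = {x39, x41, x42, x43} ∉ τ ✗.
  V = {[x40], [x41=x42], [x43]}: π^{-1}(V) = {x40, x41, x42, x43} ∉ τ ✗.
  V = {[x39], [x40], [x41=x42], [x43]}: π^{-1}(V) = {x39, x40, x41, x42, x43} ∈ τ ✓.
Open sets in the quotient: τ_Q = {{}, {[x39]}, {[x40]}, {[x39], [x40]}, {[x40], [x41=x42]}, {[x39], [x40], [x41=x42]}, {[x39], [x40], [x41=x42], [x43]}} (7 elements).


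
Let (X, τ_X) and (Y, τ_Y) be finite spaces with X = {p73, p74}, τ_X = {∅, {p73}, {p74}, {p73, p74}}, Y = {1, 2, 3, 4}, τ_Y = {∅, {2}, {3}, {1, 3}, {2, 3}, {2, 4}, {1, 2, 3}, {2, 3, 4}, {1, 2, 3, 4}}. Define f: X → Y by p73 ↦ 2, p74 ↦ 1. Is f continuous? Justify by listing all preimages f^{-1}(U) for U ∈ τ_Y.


f IS continuous.

Compute f^{-1}(U) for each U ∈ τ_Y:
  U = ∅: f^{-1}(U) = ∅ ∈ τ_X ✓.
  U = {2}: f^{-1}(U) = {p73} ∈ τ_X ✓.
  U = {3}: f^{-1}(U) = ∅ ∈ τ_X ✓.
  U = {1, 3}: f^{-1}(U) = {p74} ∈ τ_X ✓.
  U = {2, 3}: f^{-1}(U) = {p73} ∈ τ_X ✓.
  U = {2, 4}: f^{-1}(U) = {p73} ∈ τ_X ✓.
  U = {1, 2, 3}: f^{-1}(U) = {p73, p74} ∈ τ_X ✓.
  U = {2, 3, 4}: f^{-1}(U) = {p73} ∈ τ_X ✓.
  U = {1, 2, 3, 4}: f^{-1}(U) = {p73, p74} ∈ τ_X ✓.
Every preimage lies in τ_X, so f IS continuous.


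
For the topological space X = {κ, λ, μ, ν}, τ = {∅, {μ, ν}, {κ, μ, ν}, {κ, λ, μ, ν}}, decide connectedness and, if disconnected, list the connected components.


(X, τ) is connected.

Find clopen sets (U ∈ τ with X ∖ U ∈ τ):
  U = ∅, X ∖ U = {κ, λ, μ, ν} — both open, so U is clopen.
  U = {κ, λ, μ, ν}, X ∖ U = ∅ — both open, so U is clopen.
Only trivial clopens (∅ and X) exist, so (X, τ) is connected.
Compute connected components by grouping points that agree on all clopens:
  component: {κ, λ, μ, ν}


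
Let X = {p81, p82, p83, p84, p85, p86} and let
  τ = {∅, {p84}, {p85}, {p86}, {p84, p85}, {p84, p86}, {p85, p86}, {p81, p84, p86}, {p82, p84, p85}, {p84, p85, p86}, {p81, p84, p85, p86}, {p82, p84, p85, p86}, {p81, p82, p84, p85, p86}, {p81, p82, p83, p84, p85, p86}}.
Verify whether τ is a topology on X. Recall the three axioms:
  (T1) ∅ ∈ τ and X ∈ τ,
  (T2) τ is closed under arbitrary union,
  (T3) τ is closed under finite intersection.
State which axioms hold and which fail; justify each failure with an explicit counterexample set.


τ IS a topology on X.

Axiom (T1): ∅ ∈ τ? Yes; X ∈ τ? Yes.
Axiom (T2/T3): check pairwise unions and intersections of members of τ.
All pairwise intersections and unions checked — each lies in τ. Therefore τ satisfies (T1), (T2), (T3): it IS a topology on X.


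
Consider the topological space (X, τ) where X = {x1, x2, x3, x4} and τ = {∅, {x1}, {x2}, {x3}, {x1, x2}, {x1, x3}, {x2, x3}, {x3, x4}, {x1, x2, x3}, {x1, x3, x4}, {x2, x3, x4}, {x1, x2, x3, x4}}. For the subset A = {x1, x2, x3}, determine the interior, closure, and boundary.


int(A) = {x1, x2, x3}, cl(A) = {x1, x2, x3, x4}, ∂A = {x4}.

Closed sets in (X, τ) are complements of opens:
  closed(X, τ) = {∅, {x1}, {x2}, {x4}, {x1, x2}, {x1, x4}, {x2, x4}, {x3, x4}, {x1, x2, x4}, {x1, x3, x4}, {x2, x3, x4}, {x1, x2, x3, x4}}.
int(A) = ⋃ {U ∈ τ : U ⊆ A}. Opens contained in A: ∅, {x1}, {x2}, {x3}, {x1, x2}, {x1, x3}, {x2, x3}, {x1, x2, x3}.
Taking the union of these: int(A) = {x1, x2, x3}.
cl(A) = ⋂ {C closed : A ⊆ C}. Closed sets containing A: {x1, x2, x3, x4}.
Intersecting these: cl(A) = {x1, x2, x3, x4}.
∂A = cl(A) ∖ int(A) = {x1, x2, x3, x4} ∖ {x1, x2, x3} = {x4}.


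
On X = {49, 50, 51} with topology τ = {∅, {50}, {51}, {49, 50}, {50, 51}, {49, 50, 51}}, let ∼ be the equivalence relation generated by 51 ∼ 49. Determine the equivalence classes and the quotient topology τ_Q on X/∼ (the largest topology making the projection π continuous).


X/∼ = {[49=51], [50]}; |τ_Q| = 3.

Equivalence classes: [49=51], [50].
Quotient map π: X → X/∼ sends 49 ↦ [49=51], 50 ↦ [50], 51 ↦ [49=51].
For each subset V ⊆ X/∼, compute π^{-1}(V) ⊆ X and check whether π^{-1}(V) ∈ τ. V is open in τ_Q iff π^{-1}(V) ∈ τ.
  V = {}: π^{-1}(V) = ∅ ∈ τ ✓.
  V = {[49=51]}: π^{-1}(V) = {49, 51} ∉ τ ✗.
  V = {[50]}: π^{-1}(V) = {50} ∈ τ ✓.
  V = {[49=51], [50]}: π^{-1}(V) = {49, 50, 51} ∈ τ ✓.
Open sets in the quotient: τ_Q = {{}, {[50]}, {[49=51], [50]}} (3 elements).


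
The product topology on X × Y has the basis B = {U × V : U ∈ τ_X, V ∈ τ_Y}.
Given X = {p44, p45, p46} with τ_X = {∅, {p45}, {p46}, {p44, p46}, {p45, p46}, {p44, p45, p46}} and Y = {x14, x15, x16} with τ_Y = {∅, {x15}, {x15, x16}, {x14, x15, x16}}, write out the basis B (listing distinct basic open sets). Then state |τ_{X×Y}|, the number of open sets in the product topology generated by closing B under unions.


Basis B = {∅ × ∅, {p45} × {x15}, {p46} × {x15}, {p44, p46} × {x15}, {p45} × {x15, x16}, {p45, p46} × {x15}, {p46} × {x15, x16}, {p44, p45, p46} × {x15}, {p45} × {x14, x15, x16}, {p46} × {x14, x15, x16}, {p44, p46} × {x15, x16}, {p45, p46} × {x15, x16}, {p44, p46} × {x14, x15, x16}, {p44, p45, p46} × {x15, x16}, {p45, p46} × {x14, x15, x16}, {p44, p45, p46} × {x14, x15, x16}}; |τ_{X×Y}| = 40.

Enumerate products U × V with U ∈ τ_X, V ∈ τ_Y (deduplicated):
  ∅ × ∅ = {} (∅)
  {p45} × {x15} = {(p45,x15)}
  {p46} × {x15} = {(p46,x15)}
  {p44, p46} × {x15} = {(p44,x15), (p46,x15)}
  {p45} × {x15, x16} = {(p45,x15), (p45,x16)}
  {p45, p46} × {x15} = {(p45,x15), (p46,x15)}
  {p46} × {x15, x16} = {(p46,x15), (p46,x16)}
  {p44, p45, p46} × {x15} = {(p44,x15), (p45,x15), (p46,x15)}
  {p45} × {x14, x15, x16} = {(p45,x14), (p45,x15), (p45,x16)}
  {p46} × {x14, x15, x16} = {(p46,x14), (p46,x15), (p46,x16)}
  {p44, p46} × {x15, x16} = {(p44,x15), (p44,x16), (p46,x15), (p46,x16)}
  {p45, p46} × {x15, x16} = {(p45,x15), (p45,x16), (p46,x15), (p46,x16)}
  {p44, p46} × {x14, x15, x16} = {(p44,x14), (p44,x15), (p44,x16), (p46,x14), (p46,x15), (p46,x16)}
  {p44, p45, p46} × {x15, x16} = {(p44,x15), (p44,x16), (p45,x15), (p45,x16), (p46,x15), (p46,x16)}
  {p45, p46} × {x14, x15, x16} = {(p45,x14), (p45,x15), (p45,x16), (p46,x14), (p46,x15), (p46,x16)}
  {p44, p45, p46} × {x14, x15, x16} = {(p44,x14), (p44,x15), (p44,x16), (p45,x14), (p45,x15), (p45,x16), (p46,x14), (p46,x15), (p46,x16)}
These 16 distinct sets form the basis B.
Close under arbitrary unions to get τ_{X×Y}; counting gives |τ_{X×Y}| = 40.


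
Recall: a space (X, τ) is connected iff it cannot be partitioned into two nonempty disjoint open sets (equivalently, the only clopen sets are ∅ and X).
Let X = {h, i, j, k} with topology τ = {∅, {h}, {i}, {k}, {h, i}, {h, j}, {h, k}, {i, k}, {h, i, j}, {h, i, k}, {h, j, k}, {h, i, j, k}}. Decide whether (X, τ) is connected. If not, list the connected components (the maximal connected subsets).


(X, τ) is disconnected; components = [{i}, {k}, {h, j}].

Find clopen sets (U ∈ τ with X ∖ U ∈ τ):
  U = ∅, X ∖ U = {h, i, j, k} — both open, so U is clopen.
  U = {i}, X ∖ U = {h, j, k} — both open, so U is clopen.
  U = {k}, X ∖ U = {h, i, j} — both open, so U is clopen.
  U = {h, j}, X ∖ U = {i, k} — both open, so U is clopen.
  U = {i, k}, X ∖ U = {h, j} — both open, so U is clopen.
  U = {h, i, j}, X ∖ U = {k} — both open, so U is clopen.
  U = {h, j, k}, X ∖ U = {i} — both open, so U is clopen.
  U = {h, i, j, k}, X ∖ U = ∅ — both open, so U is clopen.
Nontrivial clopen(s) exist: e.g. {h, i, j}. So (X, τ) is disconnected.
Compute connected components by grouping points that agree on all clopens:
  component: {i}
  component: {k}
  component: {h, j}


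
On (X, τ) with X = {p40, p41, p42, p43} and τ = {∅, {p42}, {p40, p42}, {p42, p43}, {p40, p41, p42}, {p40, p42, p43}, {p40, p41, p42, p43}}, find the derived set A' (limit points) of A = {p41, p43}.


A' = ∅

For each x ∈ X, list the open sets U ∈ τ with x ∈ U, then check whether U ∩ (A ∖ {x}) ≠ ∅ for every such U.
  x = p40: open {p40, p42} ∋ x has {p40, p42} ∩ (A ∖ {p40}) = ∅, so x is NOT a limit point.
  x = p41: open {p40, p41, p42} ∋ x has {p40, p41, p42} ∩ (A ∖ {p41}) = ∅, so x is NOT a limit point.
  x = p42: open {p42} ∋ x has {p42} ∩ (A ∖ {p42}) = ∅, so x is NOT a limit point.
  x = p43: open {p42, p43} ∋ x has {p42, p43} ∩ (A ∖ {p43}) = ∅, so x is NOT a limit point.
Collecting: A' = ∅.


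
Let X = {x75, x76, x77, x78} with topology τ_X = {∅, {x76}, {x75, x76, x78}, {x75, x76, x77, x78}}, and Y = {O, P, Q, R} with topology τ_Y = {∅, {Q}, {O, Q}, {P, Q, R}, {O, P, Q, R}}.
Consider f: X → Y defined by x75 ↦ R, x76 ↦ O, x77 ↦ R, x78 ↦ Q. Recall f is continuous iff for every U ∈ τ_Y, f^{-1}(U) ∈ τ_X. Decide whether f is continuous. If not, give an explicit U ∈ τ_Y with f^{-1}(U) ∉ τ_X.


f is NOT continuous.

Compute f^{-1}(U) for each U ∈ τ_Y:
  U = ∅: f^{-1}(U) = ∅ ∈ τ_X ✓.
  U = {Q}: f^{-1}(U) = {x78} ∉ τ_X ✗.
  U = {O, Q}: f^{-1}(U) = {x76, x78} ∉ τ_X ✗.
  U = {P, Q, R}: f^{-1}(U) = {x75, x77, x78} ∉ τ_X ✗.
  U = {O, P, Q, R}: f^{-1}(U) = {x75, x76, x77, x78} ∈ τ_X ✓.
Found U = {Q} with f^{-1}(U) = {x78} not in τ_X. Therefore f is NOT continuous.


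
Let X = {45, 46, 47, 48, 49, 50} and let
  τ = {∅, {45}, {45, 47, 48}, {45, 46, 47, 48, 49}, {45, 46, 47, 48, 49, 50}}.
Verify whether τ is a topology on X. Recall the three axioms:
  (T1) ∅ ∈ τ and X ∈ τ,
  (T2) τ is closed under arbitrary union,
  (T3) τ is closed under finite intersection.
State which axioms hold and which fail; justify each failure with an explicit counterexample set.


τ IS a topology on X.

Axiom (T1): ∅ ∈ τ? Yes; X ∈ τ? Yes.
Axiom (T2/T3): check pairwise unions and intersections of members of τ.
All pairwise intersections and unions checked — each lies in τ. Therefore τ satisfies (T1), (T2), (T3): it IS a topology on X.


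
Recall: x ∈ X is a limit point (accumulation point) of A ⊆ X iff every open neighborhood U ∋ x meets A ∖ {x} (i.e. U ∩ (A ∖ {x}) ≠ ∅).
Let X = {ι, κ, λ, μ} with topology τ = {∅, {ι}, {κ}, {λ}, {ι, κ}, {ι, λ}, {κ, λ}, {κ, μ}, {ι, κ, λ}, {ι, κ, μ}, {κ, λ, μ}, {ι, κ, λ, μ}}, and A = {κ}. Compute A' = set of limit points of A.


A' = {μ}

For each x ∈ X, list the open sets U ∈ τ with x ∈ U, then check whether U ∩ (A ∖ {x}) ≠ ∅ for every such U.
  x = ι: open {ι} ∋ x has {ι} ∩ (A ∖ {ι}) = ∅, so x is NOT a limit point.
  x = κ: open {κ} ∋ x has {κ} ∩ (A ∖ {κ}) = ∅, so x is NOT a limit point.
  x = λ: open {λ} ∋ x has {λ} ∩ (A ∖ {λ}) = ∅, so x is NOT a limit point.
  x = μ: opens ∋ x are {κ, μ}, {ι, κ, μ}, {κ, λ, μ}, {ι, κ, λ, μ}; each meets A ∖ {μ}, so x IS a limit point.
Collecting: A' = {μ}.


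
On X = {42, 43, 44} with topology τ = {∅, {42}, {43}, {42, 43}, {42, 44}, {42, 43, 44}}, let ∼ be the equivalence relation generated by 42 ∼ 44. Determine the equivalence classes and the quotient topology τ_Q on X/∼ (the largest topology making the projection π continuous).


X/∼ = {[42=44], [43]}; |τ_Q| = 4.

Equivalence classes: [42=44], [43].
Quotient map π: X → X/∼ sends 42 ↦ [42=44], 43 ↦ [43], 44 ↦ [42=44].
For each subset V ⊆ X/∼, compute π^{-1}(V) ⊆ X and check whether π^{-1}(V) ∈ τ. V is open in τ_Q iff π^{-1}(V) ∈ τ.
  V = {}: π^{-1}(V) = ∅ ∈ τ ✓.
  V = {[42=44]}: π^{-1}(V) = {42, 44} ∈ τ ✓.
  V = {[43]}: π^{-1}(V) = {43} ∈ τ ✓.
  V = {[42=44], [43]}: π^{-1}(V) = {42, 43, 44} ∈ τ ✓.
Open sets in the quotient: τ_Q = {{}, {[42=44]}, {[43]}, {[42=44], [43]}} (4 elements).


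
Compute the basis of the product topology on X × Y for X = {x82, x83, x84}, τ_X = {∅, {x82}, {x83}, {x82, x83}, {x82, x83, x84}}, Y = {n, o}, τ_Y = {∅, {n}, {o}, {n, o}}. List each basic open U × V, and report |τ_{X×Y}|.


Basis B = {∅ × ∅, {x82} × {n}, {x82} × {o}, {x83} × {n}, {x83} × {o}, {x82} × {n, o}, {x82, x83} × {n}, {x82, x83} × {o}, {x83} × {n, o}, {x82, x83, x84} × {n}, {x82, x83, x84} × {o}, {x82, x83} × {n, o}, {x82, x83, x84} × {n, o}}; |τ_{X×Y}| = 25.

Enumerate products U × V with U ∈ τ_X, V ∈ τ_Y (deduplicated):
  ∅ × ∅ = {} (∅)
  {x82} × {n} = {(x82,n)}
  {x82} × {o} = {(x82,o)}
  {x83} × {n} = {(x83,n)}
  {x83} × {o} = {(x83,o)}
  {x82} × {n, o} = {(x82,n), (x82,o)}
  {x82, x83} × {n} = {(x82,n), (x83,n)}
  {x82, x83} × {o} = {(x82,o), (x83,o)}
  {x83} × {n, o} = {(x83,n), (x83,o)}
  {x82, x83, x84} × {n} = {(x82,n), (x83,n), (x84,n)}
  {x82, x83, x84} × {o} = {(x82,o), (x83,o), (x84,o)}
  {x82, x83} × {n, o} = {(x82,n), (x82,o), (x83,n), (x83,o)}
  {x82, x83, x84} × {n, o} = {(x82,n), (x82,o), (x83,n), (x83,o), (x84,n), (x84,o)}
These 13 distinct sets form the basis B.
Close under arbitrary unions to get τ_{X×Y}; counting gives |τ_{X×Y}| = 25.


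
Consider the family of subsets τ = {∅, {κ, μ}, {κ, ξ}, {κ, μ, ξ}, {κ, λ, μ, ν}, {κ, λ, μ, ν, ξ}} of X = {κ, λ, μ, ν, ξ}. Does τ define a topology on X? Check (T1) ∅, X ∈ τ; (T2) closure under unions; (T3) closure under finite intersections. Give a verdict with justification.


τ is NOT a topology on X.

Axiom (T1): ∅ ∈ τ? Yes; X ∈ τ? Yes.
Axiom (T2/T3): check pairwise unions and intersections of members of τ.
Counterexample for (T3): {κ, μ} ∩ {κ, ξ} = {κ} ∉ τ. Therefore τ is NOT a topology.


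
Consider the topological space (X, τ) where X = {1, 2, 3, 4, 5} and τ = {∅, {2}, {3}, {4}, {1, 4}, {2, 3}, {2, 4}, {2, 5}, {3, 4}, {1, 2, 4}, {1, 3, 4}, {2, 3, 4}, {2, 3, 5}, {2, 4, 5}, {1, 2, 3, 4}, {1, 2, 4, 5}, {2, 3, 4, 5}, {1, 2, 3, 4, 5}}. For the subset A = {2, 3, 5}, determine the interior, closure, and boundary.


int(A) = {2, 3, 5}, cl(A) = {2, 3, 5}, ∂A = ∅.

Closed sets in (X, τ) are complements of opens:
  closed(X, τ) = {∅, {1}, {3}, {5}, {1, 3}, {1, 4}, {1, 5}, {2, 5}, {3, 5}, {1, 2, 5}, {1, 3, 4}, {1, 3, 5}, {1, 4, 5}, {2, 3, 5}, {1, 2, 3, 5}, {1, 2, 4, 5}, {1, 3, 4, 5}, {1, 2, 3, 4, 5}}.
int(A) = ⋃ {U ∈ τ : U ⊆ A}. Opens contained in A: ∅, {2}, {3}, {2, 3}, {2, 5}, {2, 3, 5}.
Taking the union of these: int(A) = {2, 3, 5}.
cl(A) = ⋂ {C closed : A ⊆ C}. Closed sets containing A: {2, 3, 5}, {1, 2, 3, 5}, {1, 2, 3, 4, 5}.
Intersecting these: cl(A) = {2, 3, 5}.
∂A = cl(A) ∖ int(A) = {2, 3, 5} ∖ {2, 3, 5} = ∅.


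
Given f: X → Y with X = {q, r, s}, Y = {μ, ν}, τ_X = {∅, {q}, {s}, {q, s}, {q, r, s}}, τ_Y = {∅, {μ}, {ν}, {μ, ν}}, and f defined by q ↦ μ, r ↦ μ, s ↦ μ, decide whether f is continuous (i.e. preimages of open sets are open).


f IS continuous.

Compute f^{-1}(U) for each U ∈ τ_Y:
  U = ∅: f^{-1}(U) = ∅ ∈ τ_X ✓.
  U = {μ}: f^{-1}(U) = {q, r, s} ∈ τ_X ✓.
  U = {ν}: f^{-1}(U) = ∅ ∈ τ_X ✓.
  U = {μ, ν}: f^{-1}(U) = {q, r, s} ∈ τ_X ✓.
Every preimage lies in τ_X, so f IS continuous.


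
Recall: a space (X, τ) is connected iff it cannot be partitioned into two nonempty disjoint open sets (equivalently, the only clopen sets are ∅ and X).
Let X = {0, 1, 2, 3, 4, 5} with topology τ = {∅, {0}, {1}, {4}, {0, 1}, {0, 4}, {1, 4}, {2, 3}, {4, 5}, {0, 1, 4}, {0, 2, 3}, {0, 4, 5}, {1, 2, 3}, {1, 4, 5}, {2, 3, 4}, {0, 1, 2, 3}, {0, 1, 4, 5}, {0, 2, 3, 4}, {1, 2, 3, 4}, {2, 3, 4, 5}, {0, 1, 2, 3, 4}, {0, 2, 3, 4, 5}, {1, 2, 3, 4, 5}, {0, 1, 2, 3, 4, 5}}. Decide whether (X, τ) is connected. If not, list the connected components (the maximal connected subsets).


(X, τ) is disconnected; components = [{0}, {1}, {2, 3}, {4, 5}].

Find clopen sets (U ∈ τ with X ∖ U ∈ τ):
  U = ∅, X ∖ U = {0, 1, 2, 3, 4, 5} — both open, so U is clopen.
  U = {0}, X ∖ U = {1, 2, 3, 4, 5} — both open, so U is clopen.
  U = {1}, X ∖ U = {0, 2, 3, 4, 5} — both open, so U is clopen.
  U = {0, 1}, X ∖ U = {2, 3, 4, 5} — both open, so U is clopen.
  U = {2, 3}, X ∖ U = {0, 1, 4, 5} — both open, so U is clopen.
  U = {4, 5}, X ∖ U = {0, 1, 2, 3} — both open, so U is clopen.
  U = {0, 2, 3}, X ∖ U = {1, 4, 5} — both open, so U is clopen.
  U = {0, 4, 5}, X ∖ U = {1, 2, 3} — both open, so U is clopen.
  U = {1, 2, 3}, X ∖ U = {0, 4, 5} — both open, so U is clopen.
  U = {1, 4, 5}, X ∖ U = {0, 2, 3} — both open, so U is clopen.
  U = {0, 1, 2, 3}, X ∖ U = {4, 5} — both open, so U is clopen.
  U = {0, 1, 4, 5}, X ∖ U = {2, 3} — both open, so U is clopen.
  U = {2, 3, 4, 5}, X ∖ U = {0, 1} — both open, so U is clopen.
  U = {0, 2, 3, 4, 5}, X ∖ U = {1} — both open, so U is clopen.
  U = {1, 2, 3, 4, 5}, X ∖ U = {0} — both open, so U is clopen.
  U = {0, 1, 2, 3, 4, 5}, X ∖ U = ∅ — both open, so U is clopen.
Nontrivial clopen(s) exist: e.g. {2, 3}. So (X, τ) is disconnected.
Compute connected components by grouping points that agree on all clopens:
  component: {0}
  component: {1}
  component: {2, 3}
  component: {4, 5}


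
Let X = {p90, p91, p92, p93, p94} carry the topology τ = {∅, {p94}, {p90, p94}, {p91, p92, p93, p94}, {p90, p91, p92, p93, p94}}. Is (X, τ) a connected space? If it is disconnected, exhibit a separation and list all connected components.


(X, τ) is connected.

Find clopen sets (U ∈ τ with X ∖ U ∈ τ):
  U = ∅, X ∖ U = {p90, p91, p92, p93, p94} — both open, so U is clopen.
  U = {p90, p91, p92, p93, p94}, X ∖ U = ∅ — both open, so U is clopen.
Only trivial clopens (∅ and X) exist, so (X, τ) is connected.
Compute connected components by grouping points that agree on all clopens:
  component: {p90, p91, p92, p93, p94}


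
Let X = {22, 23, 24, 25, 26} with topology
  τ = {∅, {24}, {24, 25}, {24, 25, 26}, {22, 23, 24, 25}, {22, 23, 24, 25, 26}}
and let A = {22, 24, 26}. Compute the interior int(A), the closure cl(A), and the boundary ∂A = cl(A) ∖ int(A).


int(A) = {24}, cl(A) = {22, 23, 24, 25, 26}, ∂A = {22, 23, 25, 26}.

Closed sets in (X, τ) are complements of opens:
  closed(X, τ) = {∅, {26}, {22, 23}, {22, 23, 26}, {22, 23, 25, 26}, {22, 23, 24, 25, 26}}.
int(A) = ⋃ {U ∈ τ : U ⊆ A}. Opens contained in A: ∅, {24}.
Taking the union of these: int(A) = {24}.
cl(A) = ⋂ {C closed : A ⊆ C}. Closed sets containing A: {22, 23, 24, 25, 26}.
Intersecting these: cl(A) = {22, 23, 24, 25, 26}.
∂A = cl(A) ∖ int(A) = {22, 23, 24, 25, 26} ∖ {24} = {22, 23, 25, 26}.


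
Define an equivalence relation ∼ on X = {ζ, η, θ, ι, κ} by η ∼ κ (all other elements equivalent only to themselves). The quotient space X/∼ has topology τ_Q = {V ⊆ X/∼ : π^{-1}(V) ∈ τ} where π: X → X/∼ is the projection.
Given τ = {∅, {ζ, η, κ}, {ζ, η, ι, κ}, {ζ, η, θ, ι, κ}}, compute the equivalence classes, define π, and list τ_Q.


X/∼ = {[ζ], [η=κ], [θ], [ι]}; |τ_Q| = 4.

Equivalence classes: [ζ], [η=κ], [θ], [ι].
Quotient map π: X → X/∼ sends ζ ↦ [ζ], η ↦ [η=κ], θ ↦ [θ], ι ↦ [ι], κ ↦ [η=κ].
For each subset V ⊆ X/∼, compute π^{-1}(V) ⊆ X and check whether π^{-1}(V) ∈ τ. V is open in τ_Q iff π^{-1}(V) ∈ τ.
  V = {}: π^{-1}(V) = ∅ ∈ τ ✓.
  V = {[ζ]}: π^{-1}(V) = {ζ} ∉ τ ✗.
  V = {[η=κ]}: π^{-1}(V) = {η, κ} ∉ τ ✗.
  V = {[ζ], [η=κ]}: π^{-1}(V) = {ζ, η, κ} ∈ τ ✓.
  V = {[θ]}: π^{-1}(V) = {θ} ∉ τ ✗.
  V = {[ζ], [θ]}: π^{-1}(V) = {ζ, θ} ∉ τ ✗.
  V = {[η=κ], [θ]}: π^{-1}(V) = {η, θ, κ} ∉ τ ✗.
  V = {[ζ], [η=κ], [θ]}: π^{-1}(V) = {ζ, η, θ, κ} ∉ τ ✗.
  V = {[ι]}: π^{-1}(V) = {ι} ∉ τ ✗.
  V = {[ζ], [ι]}: π^{-1}(V) = {ζ, ι} ∉ τ ✗.
  V = {[η=κ], [ι]}: π^{-1}(V) = {η, ι, κ} ∉ τ ✗.
  V = {[ζ], [η=κ], [ι]}: π^{-1}(V) = {ζ, η, ι, κ} ∈ τ ✓.
  V = {[θ], [ι]}: π^{-1}(V) = {θ, ι} ∉ τ ✗.
  V = {[ζ], [θ], [ι]}: π^{-1}(V) = {ζ, θ, ι} ∉ τ ✗.
  V = {[η=κ], [θ], [ι]}: π^{-1}(V) = {η, θ, ι, κ} ∉ τ ✗.
  V = {[ζ], [η=κ], [θ], [ι]}: π^{-1}(V) = {ζ, η, θ, ι, κ} ∈ τ ✓.
Open sets in the quotient: τ_Q = {{}, {[ζ], [η=κ]}, {[ζ], [η=κ], [ι]}, {[ζ], [η=κ], [θ], [ι]}} (4 elements).


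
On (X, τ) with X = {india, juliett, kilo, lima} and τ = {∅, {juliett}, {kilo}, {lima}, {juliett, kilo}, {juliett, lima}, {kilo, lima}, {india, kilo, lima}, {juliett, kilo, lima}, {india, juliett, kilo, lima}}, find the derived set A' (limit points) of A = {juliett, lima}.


A' = {india}

For each x ∈ X, list the open sets U ∈ τ with x ∈ U, then check whether U ∩ (A ∖ {x}) ≠ ∅ for every such U.
  x = india: opens ∋ x are {india, kilo, lima}, {india, juliett, kilo, lima}; each meets A ∖ {india}, so x IS a limit point.
  x = juliett: open {juliett} ∋ x has {juliett} ∩ (A ∖ {juliett}) = ∅, so x is NOT a limit point.
  x = kilo: open {kilo} ∋ x has {kilo} ∩ (A ∖ {kilo}) = ∅, so x is NOT a limit point.
  x = lima: open {lima} ∋ x has {lima} ∩ (A ∖ {lima}) = ∅, so x is NOT a limit point.
Collecting: A' = {india}.


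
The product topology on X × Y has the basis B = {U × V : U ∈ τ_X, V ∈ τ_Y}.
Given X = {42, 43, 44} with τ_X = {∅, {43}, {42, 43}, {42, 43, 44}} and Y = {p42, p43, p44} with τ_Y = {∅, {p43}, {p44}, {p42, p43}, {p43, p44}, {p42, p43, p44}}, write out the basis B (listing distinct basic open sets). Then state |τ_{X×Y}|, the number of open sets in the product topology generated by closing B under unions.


Basis B = {∅ × ∅, {43} × {p43}, {43} × {p44}, {42, 43} × {p43}, {42, 43} × {p44}, {43} × {p42, p43}, {43} × {p43, p44}, {42, 43, 44} × {p43}, {42, 43, 44} × {p44}, {43} × {p42, p43, p44}, {42, 43} × {p42, p43}, {42, 43} × {p43, p44}, {42, 43} × {p42, p43, p44}, {42, 43, 44} × {p42, p43}, {42, 43, 44} × {p43, p44}, {42, 43, 44} × {p42, p43, p44}}; |τ_{X×Y}| = 40.

Enumerate products U × V with U ∈ τ_X, V ∈ τ_Y (deduplicated):
  ∅ × ∅ = {} (∅)
  {43} × {p43} = {(43,p43)}
  {43} × {p44} = {(43,p44)}
  {42, 43} × {p43} = {(42,p43), (43,p43)}
  {42, 43} × {p44} = {(42,p44), (43,p44)}
  {43} × {p42, p43} = {(43,p42), (43,p43)}
  {43} × {p43, p44} = {(43,p43), (43,p44)}
  {42, 43, 44} × {p43} = {(42,p43), (43,p43), (44,p43)}
  {42, 43, 44} × {p44} = {(42,p44), (43,p44), (44,p44)}
  {43} × {p42, p43, p44} = {(43,p42), (43,p43), (43,p44)}
  {42, 43} × {p42, p43} = {(42,p42), (42,p43), (43,p42), (43,p43)}
  {42, 43} × {p43, p44} = {(42,p43), (42,p44), (43,p43), (43,p44)}
  {42, 43} × {p42, p43, p44} = {(42,p42), (42,p43), (42,p44), (43,p42), (43,p43), (43,p44)}
  {42, 43, 44} × {p42, p43} = {(42,p42), (42,p43), (43,p42), (43,p43), (44,p42), (44,p43)}
  {42, 43, 44} × {p43, p44} = {(42,p43), (42,p44), (43,p43), (43,p44), (44,p43), (44,p44)}
  {42, 43, 44} × {p42, p43, p44} = {(42,p42), (42,p43), (42,p44), (43,p42), (43,p43), (43,p44), (44,p42), (44,p43), (44,p44)}
These 16 distinct sets form the basis B.
Close under arbitrary unions to get τ_{X×Y}; counting gives |τ_{X×Y}| = 40.


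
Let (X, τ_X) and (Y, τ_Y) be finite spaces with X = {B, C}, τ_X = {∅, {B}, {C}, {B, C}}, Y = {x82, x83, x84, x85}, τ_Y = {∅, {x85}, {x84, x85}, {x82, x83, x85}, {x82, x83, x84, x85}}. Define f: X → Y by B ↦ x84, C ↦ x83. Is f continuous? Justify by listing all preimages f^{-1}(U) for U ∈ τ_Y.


f IS continuous.

Compute f^{-1}(U) for each U ∈ τ_Y:
  U = ∅: f^{-1}(U) = ∅ ∈ τ_X ✓.
  U = {x85}: f^{-1}(U) = ∅ ∈ τ_X ✓.
  U = {x84, x85}: f^{-1}(U) = {B} ∈ τ_X ✓.
  U = {x82, x83, x85}: f^{-1}(U) = {C} ∈ τ_X ✓.
  U = {x82, x83, x84, x85}: f^{-1}(U) = {B, C} ∈ τ_X ✓.
Every preimage lies in τ_X, so f IS continuous.


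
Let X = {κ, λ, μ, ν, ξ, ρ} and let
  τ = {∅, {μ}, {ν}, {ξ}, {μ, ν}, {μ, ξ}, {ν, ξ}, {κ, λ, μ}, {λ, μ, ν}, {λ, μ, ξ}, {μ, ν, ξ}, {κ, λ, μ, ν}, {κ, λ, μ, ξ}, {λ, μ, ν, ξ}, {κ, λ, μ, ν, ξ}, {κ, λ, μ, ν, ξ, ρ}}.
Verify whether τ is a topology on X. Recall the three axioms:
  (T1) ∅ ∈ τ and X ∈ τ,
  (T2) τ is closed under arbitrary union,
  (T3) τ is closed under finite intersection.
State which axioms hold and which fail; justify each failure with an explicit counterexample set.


τ is NOT a topology on X.

Axiom (T1): ∅ ∈ τ? Yes; X ∈ τ? Yes.
Axiom (T2/T3): check pairwise unions and intersections of members of τ.
Counterexample for (T3): {κ, λ, μ} ∩ {λ, μ, ν} = {λ, μ} ∉ τ. Therefore τ is NOT a topology.


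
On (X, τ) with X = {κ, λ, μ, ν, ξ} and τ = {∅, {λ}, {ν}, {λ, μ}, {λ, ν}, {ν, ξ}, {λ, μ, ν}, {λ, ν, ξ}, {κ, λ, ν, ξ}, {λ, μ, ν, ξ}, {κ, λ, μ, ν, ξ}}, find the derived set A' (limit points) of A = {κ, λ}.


A' = {κ, μ}

For each x ∈ X, list the open sets U ∈ τ with x ∈ U, then check whether U ∩ (A ∖ {x}) ≠ ∅ for every such U.
  x = κ: opens ∋ x are {κ, λ, ν, ξ}, {κ, λ, μ, ν, ξ}; each meets A ∖ {κ}, so x IS a limit point.
  x = λ: open {λ} ∋ x has {λ} ∩ (A ∖ {λ}) = ∅, so x is NOT a limit point.
  x = μ: opens ∋ x are {λ, μ}, {λ, μ, ν}, {λ, μ, ν, ξ}, {κ, λ, μ, ν, ξ}; each meets A ∖ {μ}, so x IS a limit point.
  x = ν: open {ν} ∋ x has {ν} ∩ (A ∖ {ν}) = ∅, so x is NOT a limit point.
  x = ξ: open {ν, ξ} ∋ x has {ν, ξ} ∩ (A ∖ {ξ}) = ∅, so x is NOT a limit point.
Collecting: A' = {κ, μ}.


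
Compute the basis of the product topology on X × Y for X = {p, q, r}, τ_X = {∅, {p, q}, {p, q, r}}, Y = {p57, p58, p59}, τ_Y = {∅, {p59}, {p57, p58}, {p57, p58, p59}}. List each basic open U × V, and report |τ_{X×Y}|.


Basis B = {∅ × ∅, {p, q} × {p59}, {p, q, r} × {p59}, {p, q} × {p57, p58}, {p, q} × {p57, p58, p59}, {p, q, r} × {p57, p58}, {p, q, r} × {p57, p58, p59}}; |τ_{X×Y}| = 9.

Enumerate products U × V with U ∈ τ_X, V ∈ τ_Y (deduplicated):
  ∅ × ∅ = {} (∅)
  {p, q} × {p59} = {(p,p59), (q,p59)}
  {p, q, r} × {p59} = {(p,p59), (q,p59), (r,p59)}
  {p, q} × {p57, p58} = {(p,p57), (p,p58), (q,p57), (q,p58)}
  {p, q} × {p57, p58, p59} = {(p,p57), (p,p58), (p,p59), (q,p57), (q,p58), (q,p59)}
  {p, q, r} × {p57, p58} = {(p,p57), (p,p58), (q,p57), (q,p58), (r,p57), (r,p58)}
  {p, q, r} × {p57, p58, p59} = {(p,p57), (p,p58), (p,p59), (q,p57), (q,p58), (q,p59), (r,p57), (r,p58), (r,p59)}
These 7 distinct sets form the basis B.
Close under arbitrary unions to get τ_{X×Y}; counting gives |τ_{X×Y}| = 9.


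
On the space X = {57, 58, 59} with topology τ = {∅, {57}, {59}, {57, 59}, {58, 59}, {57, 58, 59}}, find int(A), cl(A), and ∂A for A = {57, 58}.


int(A) = {57}, cl(A) = {57, 58}, ∂A = {58}.

Closed sets in (X, τ) are complements of opens:
  closed(X, τ) = {∅, {57}, {58}, {57, 58}, {58, 59}, {57, 58, 59}}.
int(A) = ⋃ {U ∈ τ : U ⊆ A}. Opens contained in A: ∅, {57}.
Taking the union of these: int(A) = {57}.
cl(A) = ⋂ {C closed : A ⊆ C}. Closed sets containing A: {57, 58}, {57, 58, 59}.
Intersecting these: cl(A) = {57, 58}.
∂A = cl(A) ∖ int(A) = {57, 58} ∖ {57} = {58}.


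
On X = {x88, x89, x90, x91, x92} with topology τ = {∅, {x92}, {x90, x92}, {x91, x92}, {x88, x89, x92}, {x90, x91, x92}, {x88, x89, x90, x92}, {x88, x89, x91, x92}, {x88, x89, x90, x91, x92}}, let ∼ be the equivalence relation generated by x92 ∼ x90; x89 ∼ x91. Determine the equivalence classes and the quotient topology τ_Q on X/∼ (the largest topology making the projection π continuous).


X/∼ = {[x88], [x89=x91], [x90=x92]}; |τ_Q| = 3.

Equivalence classes: [x88], [x89=x91], [x90=x92].
Quotient map π: X → X/∼ sends x88 ↦ [x88], x89 ↦ [x89=x91], x90 ↦ [x90=x92], x91 ↦ [x89=x91], x92 ↦ [x90=x92].
For each subset V ⊆ X/∼, compute π^{-1}(V) ⊆ X and check whether π^{-1}(V) ∈ τ. V is open in τ_Q iff π^{-1}(V) ∈ τ.
  V = {}: π^{-1}(V) = ∅ ∈ τ ✓.
  V = {[x88]}: π^{-1}(V) = {x88} ∉ τ ✗.
  V = {[x89=x91]}: π^{-1}(V) = {x89, x91} ∉ τ ✗.
  V = {[x88], [x89=x91]}: π^{-1}(V) = {x88, x89, x91} ∉ τ ✗.
  V = {[x90=x92]}: π^{-1}(V) = {x90, x92} ∈ τ ✓.
  V = {[x88], [x90=x92]}: π^{-1}(V) = {x88, x90, x92} ∉ τ ✗.
  V = {[x89=x91], [x90=x92]}: π^{-1}(V) = {x89, x90, x91, x92} ∉ τ ✗.
  V = {[x88], [x89=x91], [x90=x92]}: π^{-1}(V) = {x88, x89, x90, x91, x92} ∈ τ ✓.
Open sets in the quotient: τ_Q = {{}, {[x90=x92]}, {[x88], [x89=x91], [x90=x92]}} (3 elements).


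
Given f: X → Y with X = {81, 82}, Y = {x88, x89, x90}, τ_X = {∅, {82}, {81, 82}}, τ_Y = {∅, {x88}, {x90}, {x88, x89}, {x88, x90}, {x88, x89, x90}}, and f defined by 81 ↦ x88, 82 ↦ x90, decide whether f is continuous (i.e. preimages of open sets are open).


f is NOT continuous.

Compute f^{-1}(U) for each U ∈ τ_Y:
  U = ∅: f^{-1}(U) = ∅ ∈ τ_X ✓.
  U = {x88}: f^{-1}(U) = {81} ∉ τ_X ✗.
  U = {x90}: f^{-1}(U) = {82} ∈ τ_X ✓.
  U = {x88, x89}: f^{-1}(U) = {81} ∉ τ_X ✗.
  U = {x88, x90}: f^{-1}(U) = {81, 82} ∈ τ_X ✓.
  U = {x88, x89, x90}: f^{-1}(U) = {81, 82} ∈ τ_X ✓.
Found U = {x88} with f^{-1}(U) = {81} not in τ_X. Therefore f is NOT continuous.


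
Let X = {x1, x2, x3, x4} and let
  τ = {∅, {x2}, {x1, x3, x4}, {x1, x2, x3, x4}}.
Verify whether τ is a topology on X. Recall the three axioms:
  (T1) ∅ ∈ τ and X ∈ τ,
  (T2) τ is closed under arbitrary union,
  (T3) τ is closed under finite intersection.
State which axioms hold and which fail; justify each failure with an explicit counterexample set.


τ IS a topology on X.

Axiom (T1): ∅ ∈ τ? Yes; X ∈ τ? Yes.
Axiom (T2/T3): check pairwise unions and intersections of members of τ.
All pairwise intersections and unions checked — each lies in τ. Therefore τ satisfies (T1), (T2), (T3): it IS a topology on X.


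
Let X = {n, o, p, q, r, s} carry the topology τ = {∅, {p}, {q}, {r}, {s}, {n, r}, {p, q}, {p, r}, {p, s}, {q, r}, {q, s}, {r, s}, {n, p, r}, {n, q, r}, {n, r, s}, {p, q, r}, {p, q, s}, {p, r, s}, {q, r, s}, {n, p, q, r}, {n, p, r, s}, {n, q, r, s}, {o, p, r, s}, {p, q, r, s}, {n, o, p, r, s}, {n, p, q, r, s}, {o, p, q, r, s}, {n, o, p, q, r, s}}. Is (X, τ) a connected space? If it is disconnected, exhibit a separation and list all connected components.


(X, τ) is disconnected; components = [{q}, {n, o, p, r, s}].

Find clopen sets (U ∈ τ with X ∖ U ∈ τ):
  U = ∅, X ∖ U = {n, o, p, q, r, s} — both open, so U is clopen.
  U = {q}, X ∖ U = {n, o, p, r, s} — both open, so U is clopen.
  U = {n, o, p, r, s}, X ∖ U = {q} — both open, so U is clopen.
  U = {n, o, p, q, r, s}, X ∖ U = ∅ — both open, so U is clopen.
Nontrivial clopen(s) exist: e.g. {q}. So (X, τ) is disconnected.
Compute connected components by grouping points that agree on all clopens:
  component: {q}
  component: {n, o, p, r, s}
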